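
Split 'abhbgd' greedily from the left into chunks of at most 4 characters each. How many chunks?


'abhbgd' has 6 characters.
Chunking with max size 4:
  Chunk 1: 'abhb' (positions 0-3)
  Chunk 2: 'gd' (positions 4-5)
Total chunks: ceil(6 / 4) = 2

2


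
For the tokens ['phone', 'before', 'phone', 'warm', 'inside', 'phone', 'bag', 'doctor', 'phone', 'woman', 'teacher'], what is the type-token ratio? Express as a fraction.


Tokens: 11
Unique types: ('bag', 'before', 'doctor', 'inside', 'phone', 'teacher', 'warm', 'woman') = 8
TTR = 8/11
Already in lowest terms.

8/11


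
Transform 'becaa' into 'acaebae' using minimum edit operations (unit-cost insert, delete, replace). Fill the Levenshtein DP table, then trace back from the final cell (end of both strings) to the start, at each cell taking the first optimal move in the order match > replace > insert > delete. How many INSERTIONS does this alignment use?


Edit distance = 5. Backtracking from cell (5, 7) with preference match > replace > insert > delete,
then listing the resulting alignment 'becaa' -> 'acaebae' left to right:
  Step 1: insert 'a' [insertion #1]
  Step 2: insert 'c' [insertion #2]
  Step 3: replace b->a
  Step 4: keep 'e'
  Step 5: replace c->b
  Step 6: keep 'a'
  Step 7: replace a->e
Total insertions: 2

2


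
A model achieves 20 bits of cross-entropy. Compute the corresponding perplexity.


Perplexity formula: PP = 2^H
H = 20
PP = 2^20
PP = 2^20 = 1048576

1048576


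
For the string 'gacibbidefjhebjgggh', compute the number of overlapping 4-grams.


String 'gacibbidefjhebjgggh' has length L = 19.
Number of overlapping n-grams = L - n + 1
Substituting: 19 - 4 + 1 = 16

16


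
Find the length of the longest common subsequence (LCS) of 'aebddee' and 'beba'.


DP table for LCS of 'aebddee' and 'beba':
       b  e  b  a
    0  0  0  0  0
  a 0  0  0  0  1
  e 0  0  1  1  1
  b 0  1  1  2  2
  d 0  1  1  2  2
  d 0  1  1  2  2
  e 0  1  2  2  2
  e 0  1  2  2  2
LCS: 'eb'
LCS length = 2

2


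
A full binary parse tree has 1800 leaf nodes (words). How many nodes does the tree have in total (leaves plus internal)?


Leaf nodes (terminals): 1800
Internal nodes = n - 1 = 1800 - 1 = 1799
Total = leaves + internal = 1800 + 1799 = 3599

3599


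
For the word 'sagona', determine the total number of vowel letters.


Scanning each character of 'sagona':
  Position 1: 's' -> consonant (running count: 0)
  Position 2: 'a' -> vowel (running count: 1)
  Position 3: 'g' -> consonant (running count: 1)
  Position 4: 'o' -> vowel (running count: 2)
  Position 5: 'n' -> consonant (running count: 2)
  Position 6: 'a' -> vowel (running count: 3)
Total vowels: 3

3


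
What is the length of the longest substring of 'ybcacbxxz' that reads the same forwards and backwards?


Scanning 'ybcacbxxz' for palindromic substrings.
Substring at positions 1-5: 'bcacb'.
Check: reverse('bcacb') = 'bcacb' -> palindrome confirmed.
Neighbouring characters ('y' / 'x') break symmetry, so it cannot extend further.
No longer palindromic substring exists; longest length = 5

5


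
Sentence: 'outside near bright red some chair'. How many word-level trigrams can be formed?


Word trigrams from [6] words:
  Trigram 1: (outside near bright)
  Trigram 2: (near bright red)
  Trigram 3: (bright red some)
  Trigram 4: (red some chair)
Total word trigrams: 6 - 2 = 4

4


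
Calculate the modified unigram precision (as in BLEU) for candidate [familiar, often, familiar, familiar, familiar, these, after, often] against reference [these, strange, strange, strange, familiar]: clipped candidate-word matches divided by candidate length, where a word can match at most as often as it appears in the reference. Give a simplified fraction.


Reference word counts: {'familiar': 1, 'strange': 3, 'these': 1}
Checking each candidate word (with clipping):
  'familiar' -> in reference (ref count 1, used 1/1) -> match (matches: 1)
  'often' -> not in reference -> no match (matches: 1)
  'familiar' -> ref count 1 already used up (1/1) -> clipped, no match (matches: 1)
  'familiar' -> ref count 1 already used up (1/1) -> clipped, no match (matches: 1)
  'familiar' -> ref count 1 already used up (1/1) -> clipped, no match (matches: 1)
  'these' -> in reference (ref count 1, used 1/1) -> match (matches: 2)
  'after' -> not in reference -> no match (matches: 2)
  'often' -> not in reference -> no match (matches: 2)
Clipped matches: 2, Candidate length: 8
Precision = 2/8 = 1/4

1/4


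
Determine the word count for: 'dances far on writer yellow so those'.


Counting words by splitting on spaces:
  Word 1: 'dances'
  Word 2: 'far'
  Word 3: 'on'
  Word 4: 'writer'
  Word 5: 'yellow'
  Word 6: 'so'
  Word 7: 'those'
Total words: 7

7


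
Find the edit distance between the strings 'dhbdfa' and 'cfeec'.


Building DP table for s1='dhbdfa' (len 6) and s2='cfeec' (len 5):
       c  f  e  e  c
    0  1  2  3  4  5
  d 1  1  2  3  4  5
  h 2  2  2  3  4  5
  b 3  3  3  3  4  5
  d 4  4  4  4  4  5
  f 5  5  4  5  5  5
  a 6  6  5  5  6  6
Edit distance = dp[6][5] = 6

6


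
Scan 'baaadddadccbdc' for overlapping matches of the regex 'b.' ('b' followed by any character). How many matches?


Pattern: b. means 'b' followed by any character.
Scanning 'baaadddadccbdc' position-by-position:
  Pos 0: window 'ba' -> MATCH
  Pos 1: window 'aa' -> no
  Pos 2: window 'aa' -> no
  Pos 3: window 'ad' -> no
  Pos 4: window 'dd' -> no
  Pos 5: window 'dd' -> no
  Pos 6: window 'da' -> no
  Pos 7: window 'ad' -> no
  Pos 8: window 'dc' -> no
  Pos 9: window 'cc' -> no
  Pos 10: window 'cb' -> no
  Pos 11: window 'bd' -> MATCH
  Pos 12: window 'dc' -> no
  Pos 13: window 'c' -> no
Total matches: 2

2


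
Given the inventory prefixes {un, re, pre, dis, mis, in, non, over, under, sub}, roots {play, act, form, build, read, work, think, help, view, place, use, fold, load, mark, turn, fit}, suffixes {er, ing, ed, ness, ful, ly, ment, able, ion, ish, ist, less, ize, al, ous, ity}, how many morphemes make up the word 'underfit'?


Segmenting 'underfit' against the inventory:
  'under' -> prefix (morpheme 1)
  'fit' -> root (morpheme 2)
Total morphemes: 2

2


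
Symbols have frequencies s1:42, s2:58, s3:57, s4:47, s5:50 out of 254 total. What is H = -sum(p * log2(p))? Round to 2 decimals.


Computing entropy H = -sum(p_i * log2(p_i)):
  s1: p = 42/254 = 0.1654, -p*log2(p) = 0.4293
  s2: p = 58/254 = 0.2283, -p*log2(p) = 0.4865
  s3: p = 57/254 = 0.2244, -p*log2(p) = 0.4838
  s4: p = 47/254 = 0.1850, -p*log2(p) = 0.4504
  s5: p = 50/254 = 0.1969, -p*log2(p) = 0.4616
H = sum of terms = 2.3116
Rounded to 2 decimals: 2.31

2.31


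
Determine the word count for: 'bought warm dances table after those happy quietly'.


Counting words by splitting on spaces:
  Word 1: 'bought'
  Word 2: 'warm'
  Word 3: 'dances'
  Word 4: 'table'
  Word 5: 'after'
  Word 6: 'those'
  Word 7: 'happy'
  Word 8: 'quietly'
Total words: 8

8


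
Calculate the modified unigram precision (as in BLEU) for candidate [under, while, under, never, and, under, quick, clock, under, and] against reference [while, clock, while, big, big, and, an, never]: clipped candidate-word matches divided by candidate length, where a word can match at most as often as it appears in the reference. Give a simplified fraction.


Reference word counts: {'an': 1, 'and': 1, 'big': 2, 'clock': 1, 'never': 1, 'while': 2}
Checking each candidate word (with clipping):
  'under' -> not in reference -> no match (matches: 0)
  'while' -> in reference (ref count 2, used 1/2) -> match (matches: 1)
  'under' -> not in reference -> no match (matches: 1)
  'never' -> in reference (ref count 1, used 1/1) -> match (matches: 2)
  'and' -> in reference (ref count 1, used 1/1) -> match (matches: 3)
  'under' -> not in reference -> no match (matches: 3)
  'quick' -> not in reference -> no match (matches: 3)
  'clock' -> in reference (ref count 1, used 1/1) -> match (matches: 4)
  'under' -> not in reference -> no match (matches: 4)
  'and' -> ref count 1 already used up (1/1) -> clipped, no match (matches: 4)
Clipped matches: 4, Candidate length: 10
Precision = 4/10 = 2/5

2/5


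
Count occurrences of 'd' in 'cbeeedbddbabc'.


Scanning 'cbeeedbddbabc' for 'd':
  Position 5: 'd' -> MATCH (count: 1)
  Position 7: 'd' -> MATCH (count: 2)
  Position 8: 'd' -> MATCH (count: 3)
Total occurrences of 'd': 3

3


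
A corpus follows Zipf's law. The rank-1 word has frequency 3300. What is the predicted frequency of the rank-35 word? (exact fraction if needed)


Zipf's law: freq(rank) = f1 / rank
f1 = 3300, rank = 35
freq = 3300 / 35
GCD(3300, 35) = 5
Simplified: 660/7

660/7


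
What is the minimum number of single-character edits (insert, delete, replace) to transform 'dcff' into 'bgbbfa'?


Building DP table for s1='dcff' (len 4) and s2='bgbbfa' (len 6):
       b  g  b  b  f  a
    0  1  2  3  4  5  6
  d 1  1  2  3  4  5  6
  c 2  2  2  3  4  5  6
  f 3  3  3  3  4  4  5
  f 4  4  4  4  4  4  5
Edit distance = dp[4][6] = 5

5


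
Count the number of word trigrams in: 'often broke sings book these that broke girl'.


Word trigrams from [8] words:
  Trigram 1: (often broke sings)
  Trigram 2: (broke sings book)
  Trigram 3: (sings book these)
  Trigram 4: (book these that)
  Trigram 5: (these that broke)
  Trigram 6: (that broke girl)
Total word trigrams: 8 - 2 = 6

6


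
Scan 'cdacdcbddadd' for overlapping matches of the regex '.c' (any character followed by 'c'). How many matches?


Pattern: .c means any character followed by 'c'.
Scanning 'cdacdcbddadd' position-by-position:
  Pos 0: window 'cd' -> no
  Pos 1: window 'da' -> no
  Pos 2: window 'ac' -> MATCH
  Pos 3: window 'cd' -> no
  Pos 4: window 'dc' -> MATCH
  Pos 5: window 'cb' -> no
  Pos 6: window 'bd' -> no
  Pos 7: window 'dd' -> no
  Pos 8: window 'da' -> no
  Pos 9: window 'ad' -> no
  Pos 10: window 'dd' -> no
  Pos 11: window 'd' -> no
Total matches: 2

2


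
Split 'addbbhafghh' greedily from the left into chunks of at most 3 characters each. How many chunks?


'addbbhafghh' has 11 characters.
Chunking with max size 3:
  Chunk 1: 'add' (positions 0-2)
  Chunk 2: 'bbh' (positions 3-5)
  Chunk 3: 'afg' (positions 6-8)
  Chunk 4: 'hh' (positions 9-10)
Total chunks: ceil(11 / 3) = 4

4


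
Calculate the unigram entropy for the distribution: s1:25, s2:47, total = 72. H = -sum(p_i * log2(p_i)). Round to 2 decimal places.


Computing entropy H = -sum(p_i * log2(p_i)):
  s1: p = 25/72 = 0.3472, -p*log2(p) = 0.5299
  s2: p = 47/72 = 0.6528, -p*log2(p) = 0.4017
H = sum of terms = 0.9316
Rounded to 2 decimals: 0.93

0.93


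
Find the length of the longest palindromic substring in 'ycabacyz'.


Scanning 'ycabacyz' for palindromic substrings.
Substring at positions 0-6: 'ycabacy'.
Check: reverse('ycabacy') = 'ycabacy' -> palindrome confirmed.
Neighbouring characters ('-' / 'z') break symmetry, so it cannot extend further.
No longer palindromic substring exists; longest length = 7

7


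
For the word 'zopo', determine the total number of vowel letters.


Scanning each character of 'zopo':
  Position 1: 'z' -> consonant (running count: 0)
  Position 2: 'o' -> vowel (running count: 1)
  Position 3: 'p' -> consonant (running count: 1)
  Position 4: 'o' -> vowel (running count: 2)
Total vowels: 2

2


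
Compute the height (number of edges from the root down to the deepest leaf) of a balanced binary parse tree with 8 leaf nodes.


In a balanced binary tree with n leaves the deepest leaf is ceil(log2(n)) edges below the root.
log2(8) = 3.0000
ceil(3.0000) = 3
height (edges) = 3

3


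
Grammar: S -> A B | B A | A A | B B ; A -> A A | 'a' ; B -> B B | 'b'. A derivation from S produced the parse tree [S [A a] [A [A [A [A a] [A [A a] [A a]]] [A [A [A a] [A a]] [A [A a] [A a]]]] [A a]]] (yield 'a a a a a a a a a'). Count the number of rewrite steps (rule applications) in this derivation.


Every bracketed nonterminal node [X ...] in the tree is produced by exactly one rule application.
Reading the tree off as a leftmost derivation:
  Step 1: S  =>  A A   (applied S -> A A)
  Step 2: A A  =>  a A   (applied A -> a)
  Step 3: a A  =>  a A A   (applied A -> A A)
  Step 4: a A A  =>  a A A A   (applied A -> A A)
  Step 5: a A A A  =>  a A A A A   (applied A -> A A)
  Step 6: a A A A A  =>  a a A A A   (applied A -> a)
  Step 7: a a A A A  =>  a a A A A A   (applied A -> A A)
  Step 8: a a A A A A  =>  a a a A A A   (applied A -> a)
  Step 9: a a a A A A  =>  a a a a A A   (applied A -> a)
  Step 10: a a a a A A  =>  a a a a A A A   (applied A -> A A)
  Step 11: a a a a A A A  =>  a a a a A A A A   (applied A -> A A)
  Step 12: a a a a A A A A  =>  a a a a a A A A   (applied A -> a)
  Step 13: a a a a a A A A  =>  a a a a a a A A   (applied A -> a)
  Step 14: a a a a a a A A  =>  a a a a a a A A A   (applied A -> A A)
  Step 15: a a a a a a A A A  =>  a a a a a a a A A   (applied A -> a)
  Step 16: a a a a a a a A A  =>  a a a a a a a a A   (applied A -> a)
  Step 17: a a a a a a a a A  =>  a a a a a a a a a   (applied A -> a)
Final yield: a a a a a a a a a
Total rewrite steps: 17

17


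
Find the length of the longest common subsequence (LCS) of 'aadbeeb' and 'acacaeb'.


DP table for LCS of 'aadbeeb' and 'acacaeb':
       a  c  a  c  a  e  b
    0  0  0  0  0  0  0  0
  a 0  1  1  1  1  1  1  1
  a 0  1  1  2  2  2  2  2
  d 0  1  1  2  2  2  2  2
  b 0  1  1  2  2  2  2  3
  e 0  1  1  2  2  2  3  3
  e 0  1  1  2  2  2  3  3
  b 0  1  1  2  2  2  3  4
LCS: 'aaeb'
LCS length = 4

4


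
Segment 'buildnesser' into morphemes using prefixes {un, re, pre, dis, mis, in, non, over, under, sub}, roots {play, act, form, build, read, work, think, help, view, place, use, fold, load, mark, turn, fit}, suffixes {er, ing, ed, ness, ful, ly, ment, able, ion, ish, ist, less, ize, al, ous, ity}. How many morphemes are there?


Segmenting 'buildnesser' against the inventory:
  'build' -> root (morpheme 1)
  'ness' -> suffix (morpheme 2)
  'er' -> suffix (morpheme 3)
Total morphemes: 3

3


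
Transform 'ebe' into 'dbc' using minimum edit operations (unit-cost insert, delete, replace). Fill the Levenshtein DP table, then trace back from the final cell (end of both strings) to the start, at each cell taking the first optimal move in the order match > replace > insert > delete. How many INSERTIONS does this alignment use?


Edit distance = 2. Backtracking from cell (3, 3) with preference match > replace > insert > delete,
then listing the resulting alignment 'ebe' -> 'dbc' left to right:
  Step 1: replace e->d
  Step 2: keep 'b'
  Step 3: replace e->c
Total insertions: 0

0


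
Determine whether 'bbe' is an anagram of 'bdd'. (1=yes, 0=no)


Sort characters of 'bbe': 'bbe'
Sort characters of 'bdd': 'bdd'
Sorted forms differ -> they are NOT anagrams
Result: 0

0


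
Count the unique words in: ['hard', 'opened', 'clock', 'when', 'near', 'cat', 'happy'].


Listing all tokens and tracking unique types:
  Token 1: 'hard' -> NEW (unique so far: 1)
  Token 2: 'opened' -> NEW (unique so far: 2)
  Token 3: 'clock' -> NEW (unique so far: 3)
  Token 4: 'when' -> NEW (unique so far: 4)
  Token 5: 'near' -> NEW (unique so far: 5)
  Token 6: 'cat' -> NEW (unique so far: 6)
  Token 7: 'happy' -> NEW (unique so far: 7)
Unique types: ('cat', 'clock', 'happy', 'hard', 'near', 'opened', 'when')
Vocabulary size: 7

7


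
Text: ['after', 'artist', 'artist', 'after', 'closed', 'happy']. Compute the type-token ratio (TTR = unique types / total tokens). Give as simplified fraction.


Tokens: 6
Unique types: ('after', 'artist', 'closed', 'happy') = 4
TTR = 4/6
Simplify: divide both by 2 -> 2/3
TTR = 2/3

2/3


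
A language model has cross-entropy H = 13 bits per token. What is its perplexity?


Perplexity formula: PP = 2^H
H = 13
PP = 2^13
PP = 2^13 = 8192

8192


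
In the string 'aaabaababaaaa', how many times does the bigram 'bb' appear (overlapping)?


Scanning 'aaabaababaaaa' for bigram 'bb':
  Position 0: 'aa' -> no
  Position 1: 'aa' -> no
  Position 2: 'ab' -> no
  Position 3: 'ba' -> no
  Position 4: 'aa' -> no
  Position 5: 'ab' -> no
  Position 6: 'ba' -> no
  Position 7: 'ab' -> no
  Position 8: 'ba' -> no
  Position 9: 'aa' -> no
  Position 10: 'aa' -> no
  Position 11: 'aa' -> no
Total matches: 0

0


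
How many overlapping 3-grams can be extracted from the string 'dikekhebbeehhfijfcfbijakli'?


String 'dikekhebbeehhfijfcfbijakli' has length L = 26.
Number of overlapping n-grams = L - n + 1
Substituting: 26 - 3 + 1 = 24

24


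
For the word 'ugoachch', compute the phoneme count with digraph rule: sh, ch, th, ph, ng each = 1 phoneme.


Parsing 'ugoachch' greedily, digraphs first:
  'u' -> vowel phoneme (phonemes so far: 1)
  'g' -> consonant phoneme (phonemes so far: 2)
  'o' -> vowel phoneme (phonemes so far: 3)
  'a' -> vowel phoneme (phonemes so far: 4)
  'ch' -> digraph (1 consonant phoneme) (phonemes so far: 5)
  'ch' -> digraph (1 consonant phoneme) (phonemes so far: 6)
Total phonemes: 6

6


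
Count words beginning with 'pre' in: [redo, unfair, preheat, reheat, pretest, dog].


Checking each word for prefix 'pre':
  'redo' -> no (count: 0)
  'unfair' -> no (count: 0)
  'preheat' -> YES, starts with 'pre' (count: 1)
  'reheat' -> no (count: 1)
  'pretest' -> YES, starts with 'pre' (count: 2)
  'dog' -> no (count: 2)
Total with prefix 'pre': 2

2


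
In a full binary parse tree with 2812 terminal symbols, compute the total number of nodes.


Leaf nodes (terminals): 2812
Internal nodes = n - 1 = 2812 - 1 = 2811
Total = leaves + internal = 2812 + 2811 = 5623

5623


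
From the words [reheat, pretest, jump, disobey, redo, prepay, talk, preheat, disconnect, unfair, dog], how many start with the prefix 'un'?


Checking each word for prefix 'un':
  'reheat' -> no (count: 0)
  'pretest' -> no (count: 0)
  'jump' -> no (count: 0)
  'disobey' -> no (count: 0)
  'redo' -> no (count: 0)
  'prepay' -> no (count: 0)
  'talk' -> no (count: 0)
  'preheat' -> no (count: 0)
  'disconnect' -> no (count: 0)
  'unfair' -> YES, starts with 'un' (count: 1)
  'dog' -> no (count: 1)
Total with prefix 'un': 1

1


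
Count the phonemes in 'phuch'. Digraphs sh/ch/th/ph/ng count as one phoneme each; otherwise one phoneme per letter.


Parsing 'phuch' greedily, digraphs first:
  'ph' -> digraph (1 consonant phoneme) (phonemes so far: 1)
  'u' -> vowel phoneme (phonemes so far: 2)
  'ch' -> digraph (1 consonant phoneme) (phonemes so far: 3)
Total phonemes: 3

3


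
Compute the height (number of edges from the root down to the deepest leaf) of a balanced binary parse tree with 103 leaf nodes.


In a balanced binary tree with n leaves the deepest leaf is ceil(log2(n)) edges below the root.
log2(103) = 6.6865
ceil(6.6865) = 7
height (edges) = 7

7


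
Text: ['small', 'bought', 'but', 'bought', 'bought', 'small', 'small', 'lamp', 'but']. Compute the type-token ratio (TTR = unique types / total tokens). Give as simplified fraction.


Tokens: 9
Unique types: ('bought', 'but', 'lamp', 'small') = 4
TTR = 4/9
Already in lowest terms.

4/9


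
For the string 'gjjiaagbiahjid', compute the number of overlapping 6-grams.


String 'gjjiaagbiahjid' has length L = 14.
Number of overlapping n-grams = L - n + 1
Substituting: 14 - 6 + 1 = 9

9


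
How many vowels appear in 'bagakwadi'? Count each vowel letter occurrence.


Scanning each character of 'bagakwadi':
  Position 1: 'b' -> consonant (running count: 0)
  Position 2: 'a' -> vowel (running count: 1)
  Position 3: 'g' -> consonant (running count: 1)
  Position 4: 'a' -> vowel (running count: 2)
  Position 5: 'k' -> consonant (running count: 2)
  Position 6: 'w' -> consonant (running count: 2)
  Position 7: 'a' -> vowel (running count: 3)
  Position 8: 'd' -> consonant (running count: 3)
  Position 9: 'i' -> vowel (running count: 4)
Total vowels: 4

4


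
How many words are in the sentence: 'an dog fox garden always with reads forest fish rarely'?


Counting words by splitting on spaces:
  Word 1: 'an'
  Word 2: 'dog'
  Word 3: 'fox'
  Word 4: 'garden'
  Word 5: 'always'
  Word 6: 'with'
  Word 7: 'reads'
  Word 8: 'forest'
  Word 9: 'fish'
  Word 10: 'rarely'
Total words: 10

10


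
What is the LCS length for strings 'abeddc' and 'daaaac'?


DP table for LCS of 'abeddc' and 'daaaac':
       d  a  a  a  a  c
    0  0  0  0  0  0  0
  a 0  0  1  1  1  1  1
  b 0  0  1  1  1  1  1
  e 0  0  1  1  1  1  1
  d 0  1  1  1  1  1  1
  d 0  1  1  1  1  1  1
  c 0  1  1  1  1  1  2
LCS: 'ac'
LCS length = 2

2


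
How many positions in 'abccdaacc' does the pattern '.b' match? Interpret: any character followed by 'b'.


Pattern: .b means any character followed by 'b'.
Scanning 'abccdaacc' position-by-position:
  Pos 0: window 'ab' -> MATCH
  Pos 1: window 'bc' -> no
  Pos 2: window 'cc' -> no
  Pos 3: window 'cd' -> no
  Pos 4: window 'da' -> no
  Pos 5: window 'aa' -> no
  Pos 6: window 'ac' -> no
  Pos 7: window 'cc' -> no
  Pos 8: window 'c' -> no
Total matches: 1

1


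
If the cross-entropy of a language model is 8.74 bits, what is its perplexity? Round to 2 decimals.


Perplexity formula: PP = 2^H
H = 8.74
PP = 2^8.74
Decompose: 2^8.74 = 2^8 * 2^0.74
2^8 = 256, 2^0.74 ~ 1.6701758
PP ~ 256 * 1.6701758 = 427.5650048
Rounded to 2 decimals: 427.57

427.57


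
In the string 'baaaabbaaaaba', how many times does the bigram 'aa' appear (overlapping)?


Scanning 'baaaabbaaaaba' for bigram 'aa':
  Position 0: 'ba' -> no
  Position 1: 'aa' -> MATCH
  Position 2: 'aa' -> MATCH
  Position 3: 'aa' -> MATCH
  Position 4: 'ab' -> no
  Position 5: 'bb' -> no
  Position 6: 'ba' -> no
  Position 7: 'aa' -> MATCH
  Position 8: 'aa' -> MATCH
  Position 9: 'aa' -> MATCH
  Position 10: 'ab' -> no
  Position 11: 'ba' -> no
Total matches: 6

6


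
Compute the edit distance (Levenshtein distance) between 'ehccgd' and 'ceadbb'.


Building DP table for s1='ehccgd' (len 6) and s2='ceadbb' (len 6):
       c  e  a  d  b  b
    0  1  2  3  4  5  6
  e 1  1  1  2  3  4  5
  h 2  2  2  2  3  4  5
  c 3  2  3  3  3  4  5
  c 4  3  3  4  4  4  5
  g 5  4  4  4  5  5  5
  d 6  5  5  5  4  5  6
Edit distance = dp[6][6] = 6

6


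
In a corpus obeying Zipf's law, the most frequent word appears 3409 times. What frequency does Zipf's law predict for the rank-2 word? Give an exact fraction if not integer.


Zipf's law: freq(rank) = f1 / rank
f1 = 3409, rank = 2
freq = 3409 / 2
GCD(3409, 2) = 1
Simplified: 3409/2

3409/2


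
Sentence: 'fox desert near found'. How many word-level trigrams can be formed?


Word trigrams from [4] words:
  Trigram 1: (fox desert near)
  Trigram 2: (desert near found)
Total word trigrams: 4 - 2 = 2

2


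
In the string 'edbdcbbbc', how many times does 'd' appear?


Scanning 'edbdcbbbc' for 'd':
  Position 1: 'd' -> MATCH (count: 1)
  Position 3: 'd' -> MATCH (count: 2)
Total occurrences of 'd': 2

2


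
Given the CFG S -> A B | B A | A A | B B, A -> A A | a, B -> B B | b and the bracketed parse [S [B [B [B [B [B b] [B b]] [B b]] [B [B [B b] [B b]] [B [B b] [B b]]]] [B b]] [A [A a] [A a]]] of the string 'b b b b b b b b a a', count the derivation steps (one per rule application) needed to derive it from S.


Every bracketed nonterminal node [X ...] in the tree is produced by exactly one rule application.
Reading the tree off as a leftmost derivation:
  Step 1: S  =>  B A   (applied S -> B A)
  Step 2: B A  =>  B B A   (applied B -> B B)
  Step 3: B B A  =>  B B B A   (applied B -> B B)
  Step 4: B B B A  =>  B B B B A   (applied B -> B B)
  Step 5: B B B B A  =>  B B B B B A   (applied B -> B B)
  Step 6: B B B B B A  =>  b B B B B A   (applied B -> b)
  Step 7: b B B B B A  =>  b b B B B A   (applied B -> b)
  Step 8: b b B B B A  =>  b b b B B A   (applied B -> b)
  Step 9: b b b B B A  =>  b b b B B B A   (applied B -> B B)
  Step 10: b b b B B B A  =>  b b b B B B B A   (applied B -> B B)
  Step 11: b b b B B B B A  =>  b b b b B B B A   (applied B -> b)
  Step 12: b b b b B B B A  =>  b b b b b B B A   (applied B -> b)
  Step 13: b b b b b B B A  =>  b b b b b B B B A   (applied B -> B B)
  Step 14: b b b b b B B B A  =>  b b b b b b B B A   (applied B -> b)
  Step 15: b b b b b b B B A  =>  b b b b b b b B A   (applied B -> b)
  Step 16: b b b b b b b B A  =>  b b b b b b b b A   (applied B -> b)
  Step 17: b b b b b b b b A  =>  b b b b b b b b A A   (applied A -> A A)
  Step 18: b b b b b b b b A A  =>  b b b b b b b b a A   (applied A -> a)
  Step 19: b b b b b b b b a A  =>  b b b b b b b b a a   (applied A -> a)
Final yield: b b b b b b b b a a
Total rewrite steps: 19

19


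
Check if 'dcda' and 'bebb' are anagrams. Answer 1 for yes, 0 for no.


Sort characters of 'dcda': 'acdd'
Sort characters of 'bebb': 'bbbe'
Sorted forms differ -> they are NOT anagrams
Result: 0

0


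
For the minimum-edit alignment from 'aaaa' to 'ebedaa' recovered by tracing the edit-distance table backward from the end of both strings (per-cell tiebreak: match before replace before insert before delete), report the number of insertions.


Edit distance = 4. Backtracking from cell (4, 6) with preference match > replace > insert > delete,
then listing the resulting alignment 'aaaa' -> 'ebedaa' left to right:
  Step 1: insert 'e' [insertion #1]
  Step 2: insert 'b' [insertion #2]
  Step 3: replace a->e
  Step 4: replace a->d
  Step 5: keep 'a'
  Step 6: keep 'a'
Total insertions: 2

2


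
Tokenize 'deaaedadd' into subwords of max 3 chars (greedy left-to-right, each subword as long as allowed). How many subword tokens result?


'deaaedadd' has 9 characters.
Chunking with max size 3:
  Chunk 1: 'dea' (positions 0-2)
  Chunk 2: 'aed' (positions 3-5)
  Chunk 3: 'add' (positions 6-8)
Total chunks: ceil(9 / 3) = 3

3


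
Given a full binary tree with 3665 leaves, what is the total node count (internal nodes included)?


Leaf nodes (terminals): 3665
Internal nodes = n - 1 = 3665 - 1 = 3664
Total = leaves + internal = 3665 + 3664 = 7329

7329


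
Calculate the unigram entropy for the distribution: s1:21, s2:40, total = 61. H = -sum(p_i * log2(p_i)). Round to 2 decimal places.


Computing entropy H = -sum(p_i * log2(p_i)):
  s1: p = 21/61 = 0.3443, -p*log2(p) = 0.5296
  s2: p = 40/61 = 0.6557, -p*log2(p) = 0.3992
H = sum of terms = 0.9288
Rounded to 2 decimals: 0.93

0.93


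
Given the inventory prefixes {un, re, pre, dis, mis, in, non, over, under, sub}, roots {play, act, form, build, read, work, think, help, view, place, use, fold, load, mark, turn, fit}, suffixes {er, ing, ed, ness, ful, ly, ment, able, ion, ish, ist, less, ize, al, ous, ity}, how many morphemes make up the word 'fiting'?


Segmenting 'fiting' against the inventory:
  'fit' -> root (morpheme 1)
  'ing' -> suffix (morpheme 2)
Total morphemes: 2

2


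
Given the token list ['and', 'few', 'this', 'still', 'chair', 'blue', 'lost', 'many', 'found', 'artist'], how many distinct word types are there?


Listing all tokens and tracking unique types:
  Token 1: 'and' -> NEW (unique so far: 1)
  Token 2: 'few' -> NEW (unique so far: 2)
  Token 3: 'this' -> NEW (unique so far: 3)
  Token 4: 'still' -> NEW (unique so far: 4)
  Token 5: 'chair' -> NEW (unique so far: 5)
  Token 6: 'blue' -> NEW (unique so far: 6)
  Token 7: 'lost' -> NEW (unique so far: 7)
  Token 8: 'many' -> NEW (unique so far: 8)
  Token 9: 'found' -> NEW (unique so far: 9)
  Token 10: 'artist' -> NEW (unique so far: 10)
Unique types: ('and', 'artist', 'blue', 'chair', 'few', 'found', 'lost', 'many', 'still', 'this')
Vocabulary size: 10

10


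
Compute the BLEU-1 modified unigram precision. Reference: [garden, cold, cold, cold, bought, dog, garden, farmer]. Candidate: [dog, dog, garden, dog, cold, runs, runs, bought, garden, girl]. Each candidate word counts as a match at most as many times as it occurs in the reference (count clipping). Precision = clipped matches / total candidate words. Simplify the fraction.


Reference word counts: {'bought': 1, 'cold': 3, 'dog': 1, 'farmer': 1, 'garden': 2}
Checking each candidate word (with clipping):
  'dog' -> in reference (ref count 1, used 1/1) -> match (matches: 1)
  'dog' -> ref count 1 already used up (1/1) -> clipped, no match (matches: 1)
  'garden' -> in reference (ref count 2, used 1/2) -> match (matches: 2)
  'dog' -> ref count 1 already used up (1/1) -> clipped, no match (matches: 2)
  'cold' -> in reference (ref count 3, used 1/3) -> match (matches: 3)
  'runs' -> not in reference -> no match (matches: 3)
  'runs' -> not in reference -> no match (matches: 3)
  'bought' -> in reference (ref count 1, used 1/1) -> match (matches: 4)
  'garden' -> in reference (ref count 2, used 2/2) -> match (matches: 5)
  'girl' -> not in reference -> no match (matches: 5)
Clipped matches: 5, Candidate length: 10
Precision = 5/10 = 1/2

1/2


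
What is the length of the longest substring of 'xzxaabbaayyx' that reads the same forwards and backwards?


Scanning 'xzxaabbaayyx' for palindromic substrings.
Substring at positions 3-8: 'aabbaa'.
Check: reverse('aabbaa') = 'aabbaa' -> palindrome confirmed.
Neighbouring characters ('x' / 'y') break symmetry, so it cannot extend further.
No longer palindromic substring exists; longest length = 6

6


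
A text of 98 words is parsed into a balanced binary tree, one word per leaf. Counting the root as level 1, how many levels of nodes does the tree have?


In a balanced binary tree with n leaves the deepest leaf is ceil(log2(n)) edges below the root,
so counting node levels inclusive of root and leaves gives ceil(log2(n)) + 1 levels.
log2(98) = 6.6147
ceil(6.6147) = 7
levels = 7 + 1 = 8

8


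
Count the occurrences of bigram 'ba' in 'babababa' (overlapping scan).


Scanning 'babababa' for bigram 'ba':
  Position 0: 'ba' -> MATCH
  Position 1: 'ab' -> no
  Position 2: 'ba' -> MATCH
  Position 3: 'ab' -> no
  Position 4: 'ba' -> MATCH
  Position 5: 'ab' -> no
  Position 6: 'ba' -> MATCH
Total matches: 4

4


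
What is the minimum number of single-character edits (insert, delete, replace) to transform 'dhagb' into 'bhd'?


Building DP table for s1='dhagb' (len 5) and s2='bhd' (len 3):
       b  h  d
    0  1  2  3
  d 1  1  2  2
  h 2  2  1  2
  a 3  3  2  2
  g 4  4  3  3
  b 5  4  4  4
Edit distance = dp[5][3] = 4

4


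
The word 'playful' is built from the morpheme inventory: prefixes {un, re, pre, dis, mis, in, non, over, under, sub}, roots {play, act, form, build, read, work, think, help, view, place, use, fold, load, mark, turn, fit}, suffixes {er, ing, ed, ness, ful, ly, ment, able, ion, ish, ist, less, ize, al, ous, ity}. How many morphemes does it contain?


Segmenting 'playful' against the inventory:
  'play' -> root (morpheme 1)
  'ful' -> suffix (morpheme 2)
Total morphemes: 2

2


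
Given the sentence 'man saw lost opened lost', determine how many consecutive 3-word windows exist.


Word trigrams from [5] words:
  Trigram 1: (man saw lost)
  Trigram 2: (saw lost opened)
  Trigram 3: (lost opened lost)
Total word trigrams: 5 - 2 = 3

3


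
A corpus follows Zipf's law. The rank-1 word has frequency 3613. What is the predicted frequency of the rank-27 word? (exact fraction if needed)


Zipf's law: freq(rank) = f1 / rank
f1 = 3613, rank = 27
freq = 3613 / 27
GCD(3613, 27) = 1
Simplified: 3613/27

3613/27


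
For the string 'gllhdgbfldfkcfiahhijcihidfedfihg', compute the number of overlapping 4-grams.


String 'gllhdgbfldfkcfiahhijcihidfedfihg' has length L = 32.
Number of overlapping n-grams = L - n + 1
Substituting: 32 - 4 + 1 = 29

29


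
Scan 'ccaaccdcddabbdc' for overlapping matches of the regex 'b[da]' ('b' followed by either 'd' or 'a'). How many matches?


Pattern: b[da] means 'b' followed by either 'd' or 'a'.
Scanning 'ccaaccdcddabbdc' position-by-position:
  Pos 0: window 'cc' -> no
  Pos 1: window 'ca' -> no
  Pos 2: window 'aa' -> no
  Pos 3: window 'ac' -> no
  Pos 4: window 'cc' -> no
  Pos 5: window 'cd' -> no
  Pos 6: window 'dc' -> no
  Pos 7: window 'cd' -> no
  Pos 8: window 'dd' -> no
  Pos 9: window 'da' -> no
  Pos 10: window 'ab' -> no
  Pos 11: window 'bb' -> no
  Pos 12: window 'bd' -> MATCH
  Pos 13: window 'dc' -> no
  Pos 14: window 'c' -> no
Total matches: 1

1


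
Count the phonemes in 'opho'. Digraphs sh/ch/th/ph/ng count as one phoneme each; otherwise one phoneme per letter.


Parsing 'opho' greedily, digraphs first:
  'o' -> vowel phoneme (phonemes so far: 1)
  'ph' -> digraph (1 consonant phoneme) (phonemes so far: 2)
  'o' -> vowel phoneme (phonemes so far: 3)
Total phonemes: 3

3


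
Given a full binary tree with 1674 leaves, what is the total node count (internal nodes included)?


Leaf nodes (terminals): 1674
Internal nodes = n - 1 = 1674 - 1 = 1673
Total = leaves + internal = 1674 + 1673 = 3347

3347


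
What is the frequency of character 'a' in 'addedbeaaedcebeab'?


Scanning 'addedbeaaedcebeab' for 'a':
  Position 0: 'a' -> MATCH (count: 1)
  Position 7: 'a' -> MATCH (count: 2)
  Position 8: 'a' -> MATCH (count: 3)
  Position 15: 'a' -> MATCH (count: 4)
Total occurrences of 'a': 4

4


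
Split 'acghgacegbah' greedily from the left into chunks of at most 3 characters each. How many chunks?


'acghgacegbah' has 12 characters.
Chunking with max size 3:
  Chunk 1: 'acg' (positions 0-2)
  Chunk 2: 'hga' (positions 3-5)
  Chunk 3: 'ceg' (positions 6-8)
  Chunk 4: 'bah' (positions 9-11)
Total chunks: ceil(12 / 3) = 4

4


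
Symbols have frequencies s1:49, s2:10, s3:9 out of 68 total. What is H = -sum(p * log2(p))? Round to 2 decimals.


Computing entropy H = -sum(p_i * log2(p_i)):
  s1: p = 49/68 = 0.7206, -p*log2(p) = 0.3407
  s2: p = 10/68 = 0.1471, -p*log2(p) = 0.4067
  s3: p = 9/68 = 0.1324, -p*log2(p) = 0.3861
H = sum of terms = 1.1335
Rounded to 2 decimals: 1.13

1.13


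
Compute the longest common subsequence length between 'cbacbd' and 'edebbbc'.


DP table for LCS of 'cbacbd' and 'edebbbc':
       e  d  e  b  b  b  c
    0  0  0  0  0  0  0  0
  c 0  0  0  0  0  0  0  1
  b 0  0  0  0  1  1  1  1
  a 0  0  0  0  1  1  1  1
  c 0  0  0  0  1  1  1  2
  b 0  0  0  0  1  2  2  2
  d 0  0  1  1  1  2  2  2
LCS: 'bc'
LCS length = 2

2


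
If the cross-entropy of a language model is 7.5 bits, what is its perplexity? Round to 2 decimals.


Perplexity formula: PP = 2^H
H = 7.5
PP = 2^7.5
Decompose: 2^7.5 = 2^7 * 2^0.5 = 2^7 * sqrt(2)
2^7 = 128, sqrt(2) ~ 1.4142136
PP ~ 128 * 1.4142136 = 181.0193408
Rounded to 2 decimals: 181.02

181.02


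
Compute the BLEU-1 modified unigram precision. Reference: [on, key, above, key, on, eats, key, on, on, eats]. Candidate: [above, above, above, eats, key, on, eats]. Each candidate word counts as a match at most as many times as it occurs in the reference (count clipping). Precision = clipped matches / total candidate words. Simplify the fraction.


Reference word counts: {'above': 1, 'eats': 2, 'key': 3, 'on': 4}
Checking each candidate word (with clipping):
  'above' -> in reference (ref count 1, used 1/1) -> match (matches: 1)
  'above' -> ref count 1 already used up (1/1) -> clipped, no match (matches: 1)
  'above' -> ref count 1 already used up (1/1) -> clipped, no match (matches: 1)
  'eats' -> in reference (ref count 2, used 1/2) -> match (matches: 2)
  'key' -> in reference (ref count 3, used 1/3) -> match (matches: 3)
  'on' -> in reference (ref count 4, used 1/4) -> match (matches: 4)
  'eats' -> in reference (ref count 2, used 2/2) -> match (matches: 5)
Clipped matches: 5, Candidate length: 7
Precision = 5/7

5/7


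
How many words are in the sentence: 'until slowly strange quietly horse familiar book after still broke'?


Counting words by splitting on spaces:
  Word 1: 'until'
  Word 2: 'slowly'
  Word 3: 'strange'
  Word 4: 'quietly'
  Word 5: 'horse'
  Word 6: 'familiar'
  Word 7: 'book'
  Word 8: 'after'
  Word 9: 'still'
  Word 10: 'broke'
Total words: 10

10


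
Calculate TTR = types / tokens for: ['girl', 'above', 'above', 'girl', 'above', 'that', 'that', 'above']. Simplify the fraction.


Tokens: 8
Unique types: ('above', 'girl', 'that') = 3
TTR = 3/8
Already in lowest terms.

3/8


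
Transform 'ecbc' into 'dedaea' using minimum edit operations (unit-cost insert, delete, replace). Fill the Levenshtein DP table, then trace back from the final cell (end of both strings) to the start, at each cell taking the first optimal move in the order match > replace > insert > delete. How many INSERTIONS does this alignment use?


Edit distance = 5. Backtracking from cell (4, 6) with preference match > replace > insert > delete,
then listing the resulting alignment 'ecbc' -> 'dedaea' left to right:
  Step 1: insert 'd' [insertion #1]
  Step 2: keep 'e'
  Step 3: insert 'd' [insertion #2]
  Step 4: replace c->a
  Step 5: replace b->e
  Step 6: replace c->a
Total insertions: 2

2


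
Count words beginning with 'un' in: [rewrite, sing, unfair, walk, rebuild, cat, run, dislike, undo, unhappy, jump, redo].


Checking each word for prefix 'un':
  'rewrite' -> no (count: 0)
  'sing' -> no (count: 0)
  'unfair' -> YES, starts with 'un' (count: 1)
  'walk' -> no (count: 1)
  'rebuild' -> no (count: 1)
  'cat' -> no (count: 1)
  'run' -> no (count: 1)
  'dislike' -> no (count: 1)
  'undo' -> YES, starts with 'un' (count: 2)
  'unhappy' -> YES, starts with 'un' (count: 3)
  'jump' -> no (count: 3)
  'redo' -> no (count: 3)
Total with prefix 'un': 3

3


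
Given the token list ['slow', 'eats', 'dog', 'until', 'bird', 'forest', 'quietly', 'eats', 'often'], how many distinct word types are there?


Listing all tokens and tracking unique types:
  Token 1: 'slow' -> NEW (unique so far: 1)
  Token 2: 'eats' -> NEW (unique so far: 2)
  Token 3: 'dog' -> NEW (unique so far: 3)
  Token 4: 'until' -> NEW (unique so far: 4)
  Token 5: 'bird' -> NEW (unique so far: 5)
  Token 6: 'forest' -> NEW (unique so far: 6)
  Token 7: 'quietly' -> NEW (unique so far: 7)
  Token 8: 'eats' -> duplicate (unique so far: 7)
  Token 9: 'often' -> NEW (unique so far: 8)
Unique types: ('bird', 'dog', 'eats', 'forest', 'often', 'quietly', 'slow', 'until')
Vocabulary size: 8

8


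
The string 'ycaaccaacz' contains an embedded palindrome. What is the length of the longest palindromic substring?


Scanning 'ycaaccaacz' for palindromic substrings.
Substring at positions 1-8: 'caaccaac'.
Check: reverse('caaccaac') = 'caaccaac' -> palindrome confirmed.
Neighbouring characters ('y' / 'z') break symmetry, so it cannot extend further.
No longer palindromic substring exists; longest length = 8

8


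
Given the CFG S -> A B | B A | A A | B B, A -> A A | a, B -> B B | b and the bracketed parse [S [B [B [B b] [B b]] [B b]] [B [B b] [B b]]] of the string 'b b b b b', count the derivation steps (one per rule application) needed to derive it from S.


Every bracketed nonterminal node [X ...] in the tree is produced by exactly one rule application.
Reading the tree off as a leftmost derivation:
  Step 1: S  =>  B B   (applied S -> B B)
  Step 2: B B  =>  B B B   (applied B -> B B)
  Step 3: B B B  =>  B B B B   (applied B -> B B)
  Step 4: B B B B  =>  b B B B   (applied B -> b)
  Step 5: b B B B  =>  b b B B   (applied B -> b)
  Step 6: b b B B  =>  b b b B   (applied B -> b)
  Step 7: b b b B  =>  b b b B B   (applied B -> B B)
  Step 8: b b b B B  =>  b b b b B   (applied B -> b)
  Step 9: b b b b B  =>  b b b b b   (applied B -> b)
Final yield: b b b b b
Total rewrite steps: 9

9


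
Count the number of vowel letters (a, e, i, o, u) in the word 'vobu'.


Scanning each character of 'vobu':
  Position 1: 'v' -> consonant (running count: 0)
  Position 2: 'o' -> vowel (running count: 1)
  Position 3: 'b' -> consonant (running count: 1)
  Position 4: 'u' -> vowel (running count: 2)
Total vowels: 2

2


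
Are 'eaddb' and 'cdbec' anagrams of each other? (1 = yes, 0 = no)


Sort characters of 'eaddb': 'abdde'
Sort characters of 'cdbec': 'bccde'
Sorted forms differ -> they are NOT anagrams
Result: 0

0


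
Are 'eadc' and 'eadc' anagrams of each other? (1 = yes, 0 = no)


Sort characters of 'eadc': 'acde'
Sort characters of 'eadc': 'acde'
Sorted forms match -> they ARE anagrams
Result: 1

1
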